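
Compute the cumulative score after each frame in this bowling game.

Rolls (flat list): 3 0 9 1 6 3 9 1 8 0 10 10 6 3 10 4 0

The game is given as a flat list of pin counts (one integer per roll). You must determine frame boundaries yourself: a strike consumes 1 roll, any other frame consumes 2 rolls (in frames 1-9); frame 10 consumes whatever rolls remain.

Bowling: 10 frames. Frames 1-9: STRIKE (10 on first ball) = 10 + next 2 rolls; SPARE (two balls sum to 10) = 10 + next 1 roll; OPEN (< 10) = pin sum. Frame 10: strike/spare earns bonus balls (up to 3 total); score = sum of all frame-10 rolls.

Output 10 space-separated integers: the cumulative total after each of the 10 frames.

Answer: 3 19 28 46 54 80 99 108 122 126

Derivation:
Frame 1: OPEN (3+0=3). Cumulative: 3
Frame 2: SPARE (9+1=10). 10 + next roll (6) = 16. Cumulative: 19
Frame 3: OPEN (6+3=9). Cumulative: 28
Frame 4: SPARE (9+1=10). 10 + next roll (8) = 18. Cumulative: 46
Frame 5: OPEN (8+0=8). Cumulative: 54
Frame 6: STRIKE. 10 + next two rolls (10+6) = 26. Cumulative: 80
Frame 7: STRIKE. 10 + next two rolls (6+3) = 19. Cumulative: 99
Frame 8: OPEN (6+3=9). Cumulative: 108
Frame 9: STRIKE. 10 + next two rolls (4+0) = 14. Cumulative: 122
Frame 10: OPEN. Sum of all frame-10 rolls (4+0) = 4. Cumulative: 126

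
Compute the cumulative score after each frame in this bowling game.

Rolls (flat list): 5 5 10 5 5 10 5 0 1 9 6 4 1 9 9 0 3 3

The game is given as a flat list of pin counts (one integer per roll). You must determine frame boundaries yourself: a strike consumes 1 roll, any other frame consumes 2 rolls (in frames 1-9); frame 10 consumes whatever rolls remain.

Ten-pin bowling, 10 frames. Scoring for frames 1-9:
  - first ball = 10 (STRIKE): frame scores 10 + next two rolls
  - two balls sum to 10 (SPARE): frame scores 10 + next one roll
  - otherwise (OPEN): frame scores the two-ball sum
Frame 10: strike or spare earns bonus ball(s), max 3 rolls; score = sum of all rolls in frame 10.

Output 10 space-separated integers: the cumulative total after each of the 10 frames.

Frame 1: SPARE (5+5=10). 10 + next roll (10) = 20. Cumulative: 20
Frame 2: STRIKE. 10 + next two rolls (5+5) = 20. Cumulative: 40
Frame 3: SPARE (5+5=10). 10 + next roll (10) = 20. Cumulative: 60
Frame 4: STRIKE. 10 + next two rolls (5+0) = 15. Cumulative: 75
Frame 5: OPEN (5+0=5). Cumulative: 80
Frame 6: SPARE (1+9=10). 10 + next roll (6) = 16. Cumulative: 96
Frame 7: SPARE (6+4=10). 10 + next roll (1) = 11. Cumulative: 107
Frame 8: SPARE (1+9=10). 10 + next roll (9) = 19. Cumulative: 126
Frame 9: OPEN (9+0=9). Cumulative: 135
Frame 10: OPEN. Sum of all frame-10 rolls (3+3) = 6. Cumulative: 141

Answer: 20 40 60 75 80 96 107 126 135 141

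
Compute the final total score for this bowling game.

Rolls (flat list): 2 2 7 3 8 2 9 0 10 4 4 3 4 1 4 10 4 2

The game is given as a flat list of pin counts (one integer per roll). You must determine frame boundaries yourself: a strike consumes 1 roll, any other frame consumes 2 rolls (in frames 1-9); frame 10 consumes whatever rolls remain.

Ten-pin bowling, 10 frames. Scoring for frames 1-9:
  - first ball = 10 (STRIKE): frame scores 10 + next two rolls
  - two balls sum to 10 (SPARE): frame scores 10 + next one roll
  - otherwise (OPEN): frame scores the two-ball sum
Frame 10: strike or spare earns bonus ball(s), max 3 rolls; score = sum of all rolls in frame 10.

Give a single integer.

Answer: 110

Derivation:
Frame 1: OPEN (2+2=4). Cumulative: 4
Frame 2: SPARE (7+3=10). 10 + next roll (8) = 18. Cumulative: 22
Frame 3: SPARE (8+2=10). 10 + next roll (9) = 19. Cumulative: 41
Frame 4: OPEN (9+0=9). Cumulative: 50
Frame 5: STRIKE. 10 + next two rolls (4+4) = 18. Cumulative: 68
Frame 6: OPEN (4+4=8). Cumulative: 76
Frame 7: OPEN (3+4=7). Cumulative: 83
Frame 8: OPEN (1+4=5). Cumulative: 88
Frame 9: STRIKE. 10 + next two rolls (4+2) = 16. Cumulative: 104
Frame 10: OPEN. Sum of all frame-10 rolls (4+2) = 6. Cumulative: 110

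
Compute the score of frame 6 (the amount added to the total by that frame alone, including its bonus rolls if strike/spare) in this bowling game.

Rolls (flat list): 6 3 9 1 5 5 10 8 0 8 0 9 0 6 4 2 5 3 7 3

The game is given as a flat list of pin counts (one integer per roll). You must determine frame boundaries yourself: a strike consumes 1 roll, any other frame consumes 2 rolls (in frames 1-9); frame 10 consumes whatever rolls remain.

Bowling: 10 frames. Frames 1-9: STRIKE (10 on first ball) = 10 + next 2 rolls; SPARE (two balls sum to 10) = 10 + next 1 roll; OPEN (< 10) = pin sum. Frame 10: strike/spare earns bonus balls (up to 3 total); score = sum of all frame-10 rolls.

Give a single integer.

Answer: 8

Derivation:
Frame 1: OPEN (6+3=9). Cumulative: 9
Frame 2: SPARE (9+1=10). 10 + next roll (5) = 15. Cumulative: 24
Frame 3: SPARE (5+5=10). 10 + next roll (10) = 20. Cumulative: 44
Frame 4: STRIKE. 10 + next two rolls (8+0) = 18. Cumulative: 62
Frame 5: OPEN (8+0=8). Cumulative: 70
Frame 6: OPEN (8+0=8). Cumulative: 78
Frame 7: OPEN (9+0=9). Cumulative: 87
Frame 8: SPARE (6+4=10). 10 + next roll (2) = 12. Cumulative: 99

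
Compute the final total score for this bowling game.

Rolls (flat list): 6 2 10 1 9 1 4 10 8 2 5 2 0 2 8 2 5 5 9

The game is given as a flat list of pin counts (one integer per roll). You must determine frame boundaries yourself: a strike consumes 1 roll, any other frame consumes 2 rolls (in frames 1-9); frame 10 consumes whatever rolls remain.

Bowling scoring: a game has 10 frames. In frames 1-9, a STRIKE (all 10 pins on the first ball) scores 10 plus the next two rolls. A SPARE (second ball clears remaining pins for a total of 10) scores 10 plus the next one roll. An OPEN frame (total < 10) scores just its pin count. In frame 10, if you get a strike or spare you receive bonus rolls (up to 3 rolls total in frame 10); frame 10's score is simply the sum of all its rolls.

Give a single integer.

Answer: 122

Derivation:
Frame 1: OPEN (6+2=8). Cumulative: 8
Frame 2: STRIKE. 10 + next two rolls (1+9) = 20. Cumulative: 28
Frame 3: SPARE (1+9=10). 10 + next roll (1) = 11. Cumulative: 39
Frame 4: OPEN (1+4=5). Cumulative: 44
Frame 5: STRIKE. 10 + next two rolls (8+2) = 20. Cumulative: 64
Frame 6: SPARE (8+2=10). 10 + next roll (5) = 15. Cumulative: 79
Frame 7: OPEN (5+2=7). Cumulative: 86
Frame 8: OPEN (0+2=2). Cumulative: 88
Frame 9: SPARE (8+2=10). 10 + next roll (5) = 15. Cumulative: 103
Frame 10: SPARE. Sum of all frame-10 rolls (5+5+9) = 19. Cumulative: 122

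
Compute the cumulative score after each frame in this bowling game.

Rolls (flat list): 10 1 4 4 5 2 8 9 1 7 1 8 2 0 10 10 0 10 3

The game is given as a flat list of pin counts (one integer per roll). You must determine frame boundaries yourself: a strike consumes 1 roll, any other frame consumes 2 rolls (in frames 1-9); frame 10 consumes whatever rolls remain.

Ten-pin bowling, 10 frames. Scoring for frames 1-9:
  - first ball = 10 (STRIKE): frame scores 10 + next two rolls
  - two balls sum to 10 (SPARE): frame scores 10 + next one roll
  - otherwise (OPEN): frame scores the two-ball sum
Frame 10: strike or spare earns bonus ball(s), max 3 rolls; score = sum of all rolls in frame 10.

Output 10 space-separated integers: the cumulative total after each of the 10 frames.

Frame 1: STRIKE. 10 + next two rolls (1+4) = 15. Cumulative: 15
Frame 2: OPEN (1+4=5). Cumulative: 20
Frame 3: OPEN (4+5=9). Cumulative: 29
Frame 4: SPARE (2+8=10). 10 + next roll (9) = 19. Cumulative: 48
Frame 5: SPARE (9+1=10). 10 + next roll (7) = 17. Cumulative: 65
Frame 6: OPEN (7+1=8). Cumulative: 73
Frame 7: SPARE (8+2=10). 10 + next roll (0) = 10. Cumulative: 83
Frame 8: SPARE (0+10=10). 10 + next roll (10) = 20. Cumulative: 103
Frame 9: STRIKE. 10 + next two rolls (0+10) = 20. Cumulative: 123
Frame 10: SPARE. Sum of all frame-10 rolls (0+10+3) = 13. Cumulative: 136

Answer: 15 20 29 48 65 73 83 103 123 136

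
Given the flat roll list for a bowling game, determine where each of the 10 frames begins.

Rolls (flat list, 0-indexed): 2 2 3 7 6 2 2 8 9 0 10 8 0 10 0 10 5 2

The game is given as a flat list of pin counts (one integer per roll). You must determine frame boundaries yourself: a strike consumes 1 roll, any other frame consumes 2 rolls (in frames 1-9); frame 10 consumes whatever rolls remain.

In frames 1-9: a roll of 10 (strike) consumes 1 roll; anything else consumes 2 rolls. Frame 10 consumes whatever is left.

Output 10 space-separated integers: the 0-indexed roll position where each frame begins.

Answer: 0 2 4 6 8 10 11 13 14 16

Derivation:
Frame 1 starts at roll index 0: rolls=2,2 (sum=4), consumes 2 rolls
Frame 2 starts at roll index 2: rolls=3,7 (sum=10), consumes 2 rolls
Frame 3 starts at roll index 4: rolls=6,2 (sum=8), consumes 2 rolls
Frame 4 starts at roll index 6: rolls=2,8 (sum=10), consumes 2 rolls
Frame 5 starts at roll index 8: rolls=9,0 (sum=9), consumes 2 rolls
Frame 6 starts at roll index 10: roll=10 (strike), consumes 1 roll
Frame 7 starts at roll index 11: rolls=8,0 (sum=8), consumes 2 rolls
Frame 8 starts at roll index 13: roll=10 (strike), consumes 1 roll
Frame 9 starts at roll index 14: rolls=0,10 (sum=10), consumes 2 rolls
Frame 10 starts at roll index 16: 2 remaining rolls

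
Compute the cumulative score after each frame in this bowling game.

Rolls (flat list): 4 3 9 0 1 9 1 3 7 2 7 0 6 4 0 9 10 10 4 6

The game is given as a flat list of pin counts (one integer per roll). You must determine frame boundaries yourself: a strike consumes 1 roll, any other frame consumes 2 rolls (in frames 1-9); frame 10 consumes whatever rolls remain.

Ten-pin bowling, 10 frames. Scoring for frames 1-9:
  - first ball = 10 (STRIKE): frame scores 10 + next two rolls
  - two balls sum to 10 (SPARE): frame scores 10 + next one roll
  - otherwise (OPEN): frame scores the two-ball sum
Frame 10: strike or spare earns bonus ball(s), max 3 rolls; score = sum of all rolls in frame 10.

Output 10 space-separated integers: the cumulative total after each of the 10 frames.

Frame 1: OPEN (4+3=7). Cumulative: 7
Frame 2: OPEN (9+0=9). Cumulative: 16
Frame 3: SPARE (1+9=10). 10 + next roll (1) = 11. Cumulative: 27
Frame 4: OPEN (1+3=4). Cumulative: 31
Frame 5: OPEN (7+2=9). Cumulative: 40
Frame 6: OPEN (7+0=7). Cumulative: 47
Frame 7: SPARE (6+4=10). 10 + next roll (0) = 10. Cumulative: 57
Frame 8: OPEN (0+9=9). Cumulative: 66
Frame 9: STRIKE. 10 + next two rolls (10+4) = 24. Cumulative: 90
Frame 10: STRIKE. Sum of all frame-10 rolls (10+4+6) = 20. Cumulative: 110

Answer: 7 16 27 31 40 47 57 66 90 110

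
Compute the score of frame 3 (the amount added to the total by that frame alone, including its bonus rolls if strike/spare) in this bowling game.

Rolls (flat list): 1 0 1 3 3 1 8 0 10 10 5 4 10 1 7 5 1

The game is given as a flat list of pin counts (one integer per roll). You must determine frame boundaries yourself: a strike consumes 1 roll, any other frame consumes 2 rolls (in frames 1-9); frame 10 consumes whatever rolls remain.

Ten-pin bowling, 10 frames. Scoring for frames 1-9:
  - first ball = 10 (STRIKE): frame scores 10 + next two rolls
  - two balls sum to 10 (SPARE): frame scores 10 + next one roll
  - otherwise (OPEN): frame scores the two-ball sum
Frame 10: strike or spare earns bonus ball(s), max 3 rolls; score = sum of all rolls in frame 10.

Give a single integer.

Frame 1: OPEN (1+0=1). Cumulative: 1
Frame 2: OPEN (1+3=4). Cumulative: 5
Frame 3: OPEN (3+1=4). Cumulative: 9
Frame 4: OPEN (8+0=8). Cumulative: 17
Frame 5: STRIKE. 10 + next two rolls (10+5) = 25. Cumulative: 42

Answer: 4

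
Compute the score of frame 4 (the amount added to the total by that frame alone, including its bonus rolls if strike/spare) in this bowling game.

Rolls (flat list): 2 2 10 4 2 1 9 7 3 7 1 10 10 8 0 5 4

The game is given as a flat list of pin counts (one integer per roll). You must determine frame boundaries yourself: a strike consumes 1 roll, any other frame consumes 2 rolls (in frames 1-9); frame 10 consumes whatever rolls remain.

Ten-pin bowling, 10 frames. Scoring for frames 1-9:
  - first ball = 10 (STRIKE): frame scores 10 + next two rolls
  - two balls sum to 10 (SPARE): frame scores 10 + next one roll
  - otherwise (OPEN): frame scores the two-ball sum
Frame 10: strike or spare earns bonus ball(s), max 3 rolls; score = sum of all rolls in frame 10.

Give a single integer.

Answer: 17

Derivation:
Frame 1: OPEN (2+2=4). Cumulative: 4
Frame 2: STRIKE. 10 + next two rolls (4+2) = 16. Cumulative: 20
Frame 3: OPEN (4+2=6). Cumulative: 26
Frame 4: SPARE (1+9=10). 10 + next roll (7) = 17. Cumulative: 43
Frame 5: SPARE (7+3=10). 10 + next roll (7) = 17. Cumulative: 60
Frame 6: OPEN (7+1=8). Cumulative: 68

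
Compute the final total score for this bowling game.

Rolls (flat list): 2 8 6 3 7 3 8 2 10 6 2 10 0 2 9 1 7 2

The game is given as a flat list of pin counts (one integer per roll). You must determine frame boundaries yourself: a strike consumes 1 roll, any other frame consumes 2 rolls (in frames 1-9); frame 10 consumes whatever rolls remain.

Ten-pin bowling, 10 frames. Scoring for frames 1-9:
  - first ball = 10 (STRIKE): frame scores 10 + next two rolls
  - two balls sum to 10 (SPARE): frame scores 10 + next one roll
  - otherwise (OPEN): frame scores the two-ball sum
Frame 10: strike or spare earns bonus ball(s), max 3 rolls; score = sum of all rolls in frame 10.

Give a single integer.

Frame 1: SPARE (2+8=10). 10 + next roll (6) = 16. Cumulative: 16
Frame 2: OPEN (6+3=9). Cumulative: 25
Frame 3: SPARE (7+3=10). 10 + next roll (8) = 18. Cumulative: 43
Frame 4: SPARE (8+2=10). 10 + next roll (10) = 20. Cumulative: 63
Frame 5: STRIKE. 10 + next two rolls (6+2) = 18. Cumulative: 81
Frame 6: OPEN (6+2=8). Cumulative: 89
Frame 7: STRIKE. 10 + next two rolls (0+2) = 12. Cumulative: 101
Frame 8: OPEN (0+2=2). Cumulative: 103
Frame 9: SPARE (9+1=10). 10 + next roll (7) = 17. Cumulative: 120
Frame 10: OPEN. Sum of all frame-10 rolls (7+2) = 9. Cumulative: 129

Answer: 129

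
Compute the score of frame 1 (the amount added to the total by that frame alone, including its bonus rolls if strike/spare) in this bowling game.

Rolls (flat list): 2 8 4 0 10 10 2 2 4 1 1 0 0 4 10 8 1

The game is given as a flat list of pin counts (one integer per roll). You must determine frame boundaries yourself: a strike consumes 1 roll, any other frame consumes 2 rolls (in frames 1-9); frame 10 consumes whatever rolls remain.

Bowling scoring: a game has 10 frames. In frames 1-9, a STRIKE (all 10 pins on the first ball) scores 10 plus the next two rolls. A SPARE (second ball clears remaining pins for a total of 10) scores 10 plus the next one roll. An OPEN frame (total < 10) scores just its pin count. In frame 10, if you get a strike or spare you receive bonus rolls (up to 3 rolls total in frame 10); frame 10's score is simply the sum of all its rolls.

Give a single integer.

Answer: 14

Derivation:
Frame 1: SPARE (2+8=10). 10 + next roll (4) = 14. Cumulative: 14
Frame 2: OPEN (4+0=4). Cumulative: 18
Frame 3: STRIKE. 10 + next two rolls (10+2) = 22. Cumulative: 40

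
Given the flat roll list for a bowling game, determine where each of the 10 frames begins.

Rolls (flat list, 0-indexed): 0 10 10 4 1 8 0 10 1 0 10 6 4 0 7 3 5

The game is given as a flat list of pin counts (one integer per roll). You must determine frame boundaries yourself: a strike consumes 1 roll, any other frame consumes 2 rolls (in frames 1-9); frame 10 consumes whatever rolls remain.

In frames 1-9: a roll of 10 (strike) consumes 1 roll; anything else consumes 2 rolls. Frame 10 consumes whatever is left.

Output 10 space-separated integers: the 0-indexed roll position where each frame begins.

Answer: 0 2 3 5 7 8 10 11 13 15

Derivation:
Frame 1 starts at roll index 0: rolls=0,10 (sum=10), consumes 2 rolls
Frame 2 starts at roll index 2: roll=10 (strike), consumes 1 roll
Frame 3 starts at roll index 3: rolls=4,1 (sum=5), consumes 2 rolls
Frame 4 starts at roll index 5: rolls=8,0 (sum=8), consumes 2 rolls
Frame 5 starts at roll index 7: roll=10 (strike), consumes 1 roll
Frame 6 starts at roll index 8: rolls=1,0 (sum=1), consumes 2 rolls
Frame 7 starts at roll index 10: roll=10 (strike), consumes 1 roll
Frame 8 starts at roll index 11: rolls=6,4 (sum=10), consumes 2 rolls
Frame 9 starts at roll index 13: rolls=0,7 (sum=7), consumes 2 rolls
Frame 10 starts at roll index 15: 2 remaining rolls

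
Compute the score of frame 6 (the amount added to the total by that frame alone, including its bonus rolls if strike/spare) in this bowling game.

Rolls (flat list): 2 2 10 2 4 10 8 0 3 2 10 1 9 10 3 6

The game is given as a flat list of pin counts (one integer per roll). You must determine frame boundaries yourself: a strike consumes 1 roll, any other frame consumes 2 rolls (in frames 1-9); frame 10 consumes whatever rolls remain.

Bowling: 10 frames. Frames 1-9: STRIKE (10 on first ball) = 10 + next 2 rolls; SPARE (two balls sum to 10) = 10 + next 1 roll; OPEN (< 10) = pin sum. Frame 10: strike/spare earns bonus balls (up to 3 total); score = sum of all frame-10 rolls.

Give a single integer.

Frame 1: OPEN (2+2=4). Cumulative: 4
Frame 2: STRIKE. 10 + next two rolls (2+4) = 16. Cumulative: 20
Frame 3: OPEN (2+4=6). Cumulative: 26
Frame 4: STRIKE. 10 + next two rolls (8+0) = 18. Cumulative: 44
Frame 5: OPEN (8+0=8). Cumulative: 52
Frame 6: OPEN (3+2=5). Cumulative: 57
Frame 7: STRIKE. 10 + next two rolls (1+9) = 20. Cumulative: 77
Frame 8: SPARE (1+9=10). 10 + next roll (10) = 20. Cumulative: 97

Answer: 5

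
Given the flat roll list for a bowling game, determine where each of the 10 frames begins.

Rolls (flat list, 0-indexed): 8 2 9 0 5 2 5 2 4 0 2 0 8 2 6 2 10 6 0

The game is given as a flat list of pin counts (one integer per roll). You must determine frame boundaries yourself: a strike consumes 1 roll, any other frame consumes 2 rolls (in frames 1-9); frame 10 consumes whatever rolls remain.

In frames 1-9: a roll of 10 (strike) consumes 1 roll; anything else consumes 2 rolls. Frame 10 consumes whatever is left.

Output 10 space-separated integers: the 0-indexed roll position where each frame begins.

Answer: 0 2 4 6 8 10 12 14 16 17

Derivation:
Frame 1 starts at roll index 0: rolls=8,2 (sum=10), consumes 2 rolls
Frame 2 starts at roll index 2: rolls=9,0 (sum=9), consumes 2 rolls
Frame 3 starts at roll index 4: rolls=5,2 (sum=7), consumes 2 rolls
Frame 4 starts at roll index 6: rolls=5,2 (sum=7), consumes 2 rolls
Frame 5 starts at roll index 8: rolls=4,0 (sum=4), consumes 2 rolls
Frame 6 starts at roll index 10: rolls=2,0 (sum=2), consumes 2 rolls
Frame 7 starts at roll index 12: rolls=8,2 (sum=10), consumes 2 rolls
Frame 8 starts at roll index 14: rolls=6,2 (sum=8), consumes 2 rolls
Frame 9 starts at roll index 16: roll=10 (strike), consumes 1 roll
Frame 10 starts at roll index 17: 2 remaining rolls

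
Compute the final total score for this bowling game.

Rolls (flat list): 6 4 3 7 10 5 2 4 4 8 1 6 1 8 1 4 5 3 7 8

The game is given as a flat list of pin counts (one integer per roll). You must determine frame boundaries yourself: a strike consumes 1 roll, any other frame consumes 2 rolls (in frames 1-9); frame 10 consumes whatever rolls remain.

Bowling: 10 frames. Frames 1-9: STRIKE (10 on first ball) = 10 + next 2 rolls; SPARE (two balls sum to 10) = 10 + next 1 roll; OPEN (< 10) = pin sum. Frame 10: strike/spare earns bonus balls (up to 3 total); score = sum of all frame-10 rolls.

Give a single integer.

Answer: 117

Derivation:
Frame 1: SPARE (6+4=10). 10 + next roll (3) = 13. Cumulative: 13
Frame 2: SPARE (3+7=10). 10 + next roll (10) = 20. Cumulative: 33
Frame 3: STRIKE. 10 + next two rolls (5+2) = 17. Cumulative: 50
Frame 4: OPEN (5+2=7). Cumulative: 57
Frame 5: OPEN (4+4=8). Cumulative: 65
Frame 6: OPEN (8+1=9). Cumulative: 74
Frame 7: OPEN (6+1=7). Cumulative: 81
Frame 8: OPEN (8+1=9). Cumulative: 90
Frame 9: OPEN (4+5=9). Cumulative: 99
Frame 10: SPARE. Sum of all frame-10 rolls (3+7+8) = 18. Cumulative: 117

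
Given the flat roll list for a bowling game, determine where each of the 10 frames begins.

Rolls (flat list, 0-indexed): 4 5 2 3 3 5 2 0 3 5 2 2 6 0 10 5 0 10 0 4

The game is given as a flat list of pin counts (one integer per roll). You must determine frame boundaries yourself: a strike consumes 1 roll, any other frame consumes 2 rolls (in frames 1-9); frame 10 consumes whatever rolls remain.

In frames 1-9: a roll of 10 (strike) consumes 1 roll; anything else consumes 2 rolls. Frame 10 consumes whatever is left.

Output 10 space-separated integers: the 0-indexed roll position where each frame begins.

Answer: 0 2 4 6 8 10 12 14 15 17

Derivation:
Frame 1 starts at roll index 0: rolls=4,5 (sum=9), consumes 2 rolls
Frame 2 starts at roll index 2: rolls=2,3 (sum=5), consumes 2 rolls
Frame 3 starts at roll index 4: rolls=3,5 (sum=8), consumes 2 rolls
Frame 4 starts at roll index 6: rolls=2,0 (sum=2), consumes 2 rolls
Frame 5 starts at roll index 8: rolls=3,5 (sum=8), consumes 2 rolls
Frame 6 starts at roll index 10: rolls=2,2 (sum=4), consumes 2 rolls
Frame 7 starts at roll index 12: rolls=6,0 (sum=6), consumes 2 rolls
Frame 8 starts at roll index 14: roll=10 (strike), consumes 1 roll
Frame 9 starts at roll index 15: rolls=5,0 (sum=5), consumes 2 rolls
Frame 10 starts at roll index 17: 3 remaining rolls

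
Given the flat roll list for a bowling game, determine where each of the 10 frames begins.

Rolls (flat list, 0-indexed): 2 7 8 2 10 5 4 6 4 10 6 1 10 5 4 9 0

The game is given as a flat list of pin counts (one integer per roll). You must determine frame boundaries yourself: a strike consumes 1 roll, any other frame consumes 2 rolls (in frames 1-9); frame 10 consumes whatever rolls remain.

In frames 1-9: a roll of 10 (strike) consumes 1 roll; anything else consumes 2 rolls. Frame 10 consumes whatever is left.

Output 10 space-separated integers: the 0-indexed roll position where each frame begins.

Answer: 0 2 4 5 7 9 10 12 13 15

Derivation:
Frame 1 starts at roll index 0: rolls=2,7 (sum=9), consumes 2 rolls
Frame 2 starts at roll index 2: rolls=8,2 (sum=10), consumes 2 rolls
Frame 3 starts at roll index 4: roll=10 (strike), consumes 1 roll
Frame 4 starts at roll index 5: rolls=5,4 (sum=9), consumes 2 rolls
Frame 5 starts at roll index 7: rolls=6,4 (sum=10), consumes 2 rolls
Frame 6 starts at roll index 9: roll=10 (strike), consumes 1 roll
Frame 7 starts at roll index 10: rolls=6,1 (sum=7), consumes 2 rolls
Frame 8 starts at roll index 12: roll=10 (strike), consumes 1 roll
Frame 9 starts at roll index 13: rolls=5,4 (sum=9), consumes 2 rolls
Frame 10 starts at roll index 15: 2 remaining rolls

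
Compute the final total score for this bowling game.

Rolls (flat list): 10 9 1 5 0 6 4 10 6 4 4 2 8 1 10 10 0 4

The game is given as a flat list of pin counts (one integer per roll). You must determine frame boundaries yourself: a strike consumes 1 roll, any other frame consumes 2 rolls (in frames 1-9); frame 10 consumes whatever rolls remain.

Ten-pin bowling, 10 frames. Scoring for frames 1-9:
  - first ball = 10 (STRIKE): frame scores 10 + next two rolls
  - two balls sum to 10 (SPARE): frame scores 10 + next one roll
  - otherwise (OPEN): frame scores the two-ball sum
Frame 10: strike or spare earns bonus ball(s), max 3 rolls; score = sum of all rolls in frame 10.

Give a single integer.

Frame 1: STRIKE. 10 + next two rolls (9+1) = 20. Cumulative: 20
Frame 2: SPARE (9+1=10). 10 + next roll (5) = 15. Cumulative: 35
Frame 3: OPEN (5+0=5). Cumulative: 40
Frame 4: SPARE (6+4=10). 10 + next roll (10) = 20. Cumulative: 60
Frame 5: STRIKE. 10 + next two rolls (6+4) = 20. Cumulative: 80
Frame 6: SPARE (6+4=10). 10 + next roll (4) = 14. Cumulative: 94
Frame 7: OPEN (4+2=6). Cumulative: 100
Frame 8: OPEN (8+1=9). Cumulative: 109
Frame 9: STRIKE. 10 + next two rolls (10+0) = 20. Cumulative: 129
Frame 10: STRIKE. Sum of all frame-10 rolls (10+0+4) = 14. Cumulative: 143

Answer: 143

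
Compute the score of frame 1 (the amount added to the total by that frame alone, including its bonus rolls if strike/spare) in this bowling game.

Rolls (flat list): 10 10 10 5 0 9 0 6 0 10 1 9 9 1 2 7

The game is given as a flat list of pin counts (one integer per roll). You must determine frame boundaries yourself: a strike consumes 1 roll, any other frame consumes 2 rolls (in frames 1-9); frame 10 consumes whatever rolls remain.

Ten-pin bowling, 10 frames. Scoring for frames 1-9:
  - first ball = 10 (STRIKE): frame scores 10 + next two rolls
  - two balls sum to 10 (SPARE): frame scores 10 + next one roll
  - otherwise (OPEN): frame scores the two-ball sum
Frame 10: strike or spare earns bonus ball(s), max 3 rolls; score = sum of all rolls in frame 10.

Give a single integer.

Frame 1: STRIKE. 10 + next two rolls (10+10) = 30. Cumulative: 30
Frame 2: STRIKE. 10 + next two rolls (10+5) = 25. Cumulative: 55
Frame 3: STRIKE. 10 + next two rolls (5+0) = 15. Cumulative: 70

Answer: 30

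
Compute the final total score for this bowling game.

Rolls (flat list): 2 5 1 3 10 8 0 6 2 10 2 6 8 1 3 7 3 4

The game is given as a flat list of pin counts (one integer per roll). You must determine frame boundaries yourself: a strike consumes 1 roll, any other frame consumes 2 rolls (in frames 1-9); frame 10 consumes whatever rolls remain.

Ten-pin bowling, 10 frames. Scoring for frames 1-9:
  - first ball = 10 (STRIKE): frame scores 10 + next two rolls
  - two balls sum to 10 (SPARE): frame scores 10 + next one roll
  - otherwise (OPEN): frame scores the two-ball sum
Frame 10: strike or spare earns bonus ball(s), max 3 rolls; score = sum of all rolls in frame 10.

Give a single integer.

Frame 1: OPEN (2+5=7). Cumulative: 7
Frame 2: OPEN (1+3=4). Cumulative: 11
Frame 3: STRIKE. 10 + next two rolls (8+0) = 18. Cumulative: 29
Frame 4: OPEN (8+0=8). Cumulative: 37
Frame 5: OPEN (6+2=8). Cumulative: 45
Frame 6: STRIKE. 10 + next two rolls (2+6) = 18. Cumulative: 63
Frame 7: OPEN (2+6=8). Cumulative: 71
Frame 8: OPEN (8+1=9). Cumulative: 80
Frame 9: SPARE (3+7=10). 10 + next roll (3) = 13. Cumulative: 93
Frame 10: OPEN. Sum of all frame-10 rolls (3+4) = 7. Cumulative: 100

Answer: 100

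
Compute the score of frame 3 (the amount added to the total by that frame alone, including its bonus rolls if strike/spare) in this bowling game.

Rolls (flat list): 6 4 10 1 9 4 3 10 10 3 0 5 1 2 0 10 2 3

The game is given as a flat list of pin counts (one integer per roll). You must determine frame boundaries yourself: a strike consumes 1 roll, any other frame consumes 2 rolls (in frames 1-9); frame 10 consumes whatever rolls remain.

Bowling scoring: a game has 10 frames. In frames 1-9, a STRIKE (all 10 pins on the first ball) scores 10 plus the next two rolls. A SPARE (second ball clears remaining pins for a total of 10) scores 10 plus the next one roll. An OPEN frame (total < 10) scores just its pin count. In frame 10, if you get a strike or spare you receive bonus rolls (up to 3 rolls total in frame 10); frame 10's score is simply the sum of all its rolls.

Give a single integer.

Frame 1: SPARE (6+4=10). 10 + next roll (10) = 20. Cumulative: 20
Frame 2: STRIKE. 10 + next two rolls (1+9) = 20. Cumulative: 40
Frame 3: SPARE (1+9=10). 10 + next roll (4) = 14. Cumulative: 54
Frame 4: OPEN (4+3=7). Cumulative: 61
Frame 5: STRIKE. 10 + next two rolls (10+3) = 23. Cumulative: 84

Answer: 14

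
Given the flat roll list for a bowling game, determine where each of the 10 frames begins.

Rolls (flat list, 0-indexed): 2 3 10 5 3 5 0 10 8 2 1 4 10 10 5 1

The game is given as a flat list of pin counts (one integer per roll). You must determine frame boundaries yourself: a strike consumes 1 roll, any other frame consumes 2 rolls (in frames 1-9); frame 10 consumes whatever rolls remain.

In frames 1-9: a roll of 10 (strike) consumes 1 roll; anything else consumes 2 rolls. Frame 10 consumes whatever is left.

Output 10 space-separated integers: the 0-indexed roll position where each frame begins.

Frame 1 starts at roll index 0: rolls=2,3 (sum=5), consumes 2 rolls
Frame 2 starts at roll index 2: roll=10 (strike), consumes 1 roll
Frame 3 starts at roll index 3: rolls=5,3 (sum=8), consumes 2 rolls
Frame 4 starts at roll index 5: rolls=5,0 (sum=5), consumes 2 rolls
Frame 5 starts at roll index 7: roll=10 (strike), consumes 1 roll
Frame 6 starts at roll index 8: rolls=8,2 (sum=10), consumes 2 rolls
Frame 7 starts at roll index 10: rolls=1,4 (sum=5), consumes 2 rolls
Frame 8 starts at roll index 12: roll=10 (strike), consumes 1 roll
Frame 9 starts at roll index 13: roll=10 (strike), consumes 1 roll
Frame 10 starts at roll index 14: 2 remaining rolls

Answer: 0 2 3 5 7 8 10 12 13 14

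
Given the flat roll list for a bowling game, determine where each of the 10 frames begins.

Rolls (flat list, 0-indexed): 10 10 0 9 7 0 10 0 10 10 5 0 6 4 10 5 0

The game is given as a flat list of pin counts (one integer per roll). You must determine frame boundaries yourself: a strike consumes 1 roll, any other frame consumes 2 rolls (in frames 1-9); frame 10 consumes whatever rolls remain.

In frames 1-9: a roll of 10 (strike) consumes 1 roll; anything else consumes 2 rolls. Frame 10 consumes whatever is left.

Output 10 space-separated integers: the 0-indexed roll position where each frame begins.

Answer: 0 1 2 4 6 7 9 10 12 14

Derivation:
Frame 1 starts at roll index 0: roll=10 (strike), consumes 1 roll
Frame 2 starts at roll index 1: roll=10 (strike), consumes 1 roll
Frame 3 starts at roll index 2: rolls=0,9 (sum=9), consumes 2 rolls
Frame 4 starts at roll index 4: rolls=7,0 (sum=7), consumes 2 rolls
Frame 5 starts at roll index 6: roll=10 (strike), consumes 1 roll
Frame 6 starts at roll index 7: rolls=0,10 (sum=10), consumes 2 rolls
Frame 7 starts at roll index 9: roll=10 (strike), consumes 1 roll
Frame 8 starts at roll index 10: rolls=5,0 (sum=5), consumes 2 rolls
Frame 9 starts at roll index 12: rolls=6,4 (sum=10), consumes 2 rolls
Frame 10 starts at roll index 14: 3 remaining rolls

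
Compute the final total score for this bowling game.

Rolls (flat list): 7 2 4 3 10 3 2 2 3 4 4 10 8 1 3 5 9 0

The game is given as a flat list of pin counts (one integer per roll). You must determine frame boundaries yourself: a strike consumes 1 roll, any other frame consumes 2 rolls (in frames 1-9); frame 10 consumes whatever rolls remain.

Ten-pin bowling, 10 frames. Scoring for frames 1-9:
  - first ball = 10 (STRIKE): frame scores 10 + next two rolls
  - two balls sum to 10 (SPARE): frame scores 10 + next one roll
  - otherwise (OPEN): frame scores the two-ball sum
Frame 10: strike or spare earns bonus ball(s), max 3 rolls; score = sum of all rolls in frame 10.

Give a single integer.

Answer: 94

Derivation:
Frame 1: OPEN (7+2=9). Cumulative: 9
Frame 2: OPEN (4+3=7). Cumulative: 16
Frame 3: STRIKE. 10 + next two rolls (3+2) = 15. Cumulative: 31
Frame 4: OPEN (3+2=5). Cumulative: 36
Frame 5: OPEN (2+3=5). Cumulative: 41
Frame 6: OPEN (4+4=8). Cumulative: 49
Frame 7: STRIKE. 10 + next two rolls (8+1) = 19. Cumulative: 68
Frame 8: OPEN (8+1=9). Cumulative: 77
Frame 9: OPEN (3+5=8). Cumulative: 85
Frame 10: OPEN. Sum of all frame-10 rolls (9+0) = 9. Cumulative: 94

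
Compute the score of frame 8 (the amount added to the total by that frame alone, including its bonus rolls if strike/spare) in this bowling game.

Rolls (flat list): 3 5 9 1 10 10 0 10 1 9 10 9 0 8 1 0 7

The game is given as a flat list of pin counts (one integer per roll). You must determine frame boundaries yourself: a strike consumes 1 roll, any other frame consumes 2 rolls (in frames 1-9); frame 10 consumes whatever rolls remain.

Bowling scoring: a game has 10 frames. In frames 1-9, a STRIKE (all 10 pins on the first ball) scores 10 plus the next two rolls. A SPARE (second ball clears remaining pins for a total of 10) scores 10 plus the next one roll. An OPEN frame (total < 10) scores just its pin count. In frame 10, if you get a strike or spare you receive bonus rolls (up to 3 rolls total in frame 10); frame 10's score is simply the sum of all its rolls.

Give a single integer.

Answer: 9

Derivation:
Frame 1: OPEN (3+5=8). Cumulative: 8
Frame 2: SPARE (9+1=10). 10 + next roll (10) = 20. Cumulative: 28
Frame 3: STRIKE. 10 + next two rolls (10+0) = 20. Cumulative: 48
Frame 4: STRIKE. 10 + next two rolls (0+10) = 20. Cumulative: 68
Frame 5: SPARE (0+10=10). 10 + next roll (1) = 11. Cumulative: 79
Frame 6: SPARE (1+9=10). 10 + next roll (10) = 20. Cumulative: 99
Frame 7: STRIKE. 10 + next two rolls (9+0) = 19. Cumulative: 118
Frame 8: OPEN (9+0=9). Cumulative: 127
Frame 9: OPEN (8+1=9). Cumulative: 136
Frame 10: OPEN. Sum of all frame-10 rolls (0+7) = 7. Cumulative: 143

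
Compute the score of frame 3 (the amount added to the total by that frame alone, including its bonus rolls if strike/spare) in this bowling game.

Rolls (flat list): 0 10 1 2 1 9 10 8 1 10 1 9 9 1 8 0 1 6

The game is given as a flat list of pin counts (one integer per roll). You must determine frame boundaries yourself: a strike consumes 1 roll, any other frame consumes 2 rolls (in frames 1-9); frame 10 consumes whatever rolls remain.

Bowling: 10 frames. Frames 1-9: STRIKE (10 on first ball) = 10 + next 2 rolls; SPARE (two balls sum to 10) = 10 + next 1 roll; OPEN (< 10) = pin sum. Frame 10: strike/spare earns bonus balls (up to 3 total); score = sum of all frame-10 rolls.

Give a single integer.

Frame 1: SPARE (0+10=10). 10 + next roll (1) = 11. Cumulative: 11
Frame 2: OPEN (1+2=3). Cumulative: 14
Frame 3: SPARE (1+9=10). 10 + next roll (10) = 20. Cumulative: 34
Frame 4: STRIKE. 10 + next two rolls (8+1) = 19. Cumulative: 53
Frame 5: OPEN (8+1=9). Cumulative: 62

Answer: 20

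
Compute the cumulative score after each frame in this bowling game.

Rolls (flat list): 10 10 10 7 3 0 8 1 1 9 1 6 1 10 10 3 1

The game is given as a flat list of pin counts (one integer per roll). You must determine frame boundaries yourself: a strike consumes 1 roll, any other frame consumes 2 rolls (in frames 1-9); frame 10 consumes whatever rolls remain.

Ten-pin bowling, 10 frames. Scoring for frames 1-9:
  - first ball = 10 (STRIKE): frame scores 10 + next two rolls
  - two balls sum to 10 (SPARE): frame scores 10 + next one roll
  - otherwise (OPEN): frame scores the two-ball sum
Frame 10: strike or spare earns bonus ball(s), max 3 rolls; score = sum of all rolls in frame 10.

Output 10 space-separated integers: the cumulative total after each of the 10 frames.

Answer: 30 57 77 87 95 97 113 120 143 157

Derivation:
Frame 1: STRIKE. 10 + next two rolls (10+10) = 30. Cumulative: 30
Frame 2: STRIKE. 10 + next two rolls (10+7) = 27. Cumulative: 57
Frame 3: STRIKE. 10 + next two rolls (7+3) = 20. Cumulative: 77
Frame 4: SPARE (7+3=10). 10 + next roll (0) = 10. Cumulative: 87
Frame 5: OPEN (0+8=8). Cumulative: 95
Frame 6: OPEN (1+1=2). Cumulative: 97
Frame 7: SPARE (9+1=10). 10 + next roll (6) = 16. Cumulative: 113
Frame 8: OPEN (6+1=7). Cumulative: 120
Frame 9: STRIKE. 10 + next two rolls (10+3) = 23. Cumulative: 143
Frame 10: STRIKE. Sum of all frame-10 rolls (10+3+1) = 14. Cumulative: 157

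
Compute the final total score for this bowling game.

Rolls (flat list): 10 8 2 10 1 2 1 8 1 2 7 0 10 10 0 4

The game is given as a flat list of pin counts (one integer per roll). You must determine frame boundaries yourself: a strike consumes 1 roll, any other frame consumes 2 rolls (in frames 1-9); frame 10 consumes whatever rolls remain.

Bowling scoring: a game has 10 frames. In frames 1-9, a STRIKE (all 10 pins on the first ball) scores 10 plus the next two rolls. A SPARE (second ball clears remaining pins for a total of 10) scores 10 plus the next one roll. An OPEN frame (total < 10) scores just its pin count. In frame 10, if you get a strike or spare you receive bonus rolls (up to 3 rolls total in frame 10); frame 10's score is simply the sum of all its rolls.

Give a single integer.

Frame 1: STRIKE. 10 + next two rolls (8+2) = 20. Cumulative: 20
Frame 2: SPARE (8+2=10). 10 + next roll (10) = 20. Cumulative: 40
Frame 3: STRIKE. 10 + next two rolls (1+2) = 13. Cumulative: 53
Frame 4: OPEN (1+2=3). Cumulative: 56
Frame 5: OPEN (1+8=9). Cumulative: 65
Frame 6: OPEN (1+2=3). Cumulative: 68
Frame 7: OPEN (7+0=7). Cumulative: 75
Frame 8: STRIKE. 10 + next two rolls (10+0) = 20. Cumulative: 95
Frame 9: STRIKE. 10 + next two rolls (0+4) = 14. Cumulative: 109
Frame 10: OPEN. Sum of all frame-10 rolls (0+4) = 4. Cumulative: 113

Answer: 113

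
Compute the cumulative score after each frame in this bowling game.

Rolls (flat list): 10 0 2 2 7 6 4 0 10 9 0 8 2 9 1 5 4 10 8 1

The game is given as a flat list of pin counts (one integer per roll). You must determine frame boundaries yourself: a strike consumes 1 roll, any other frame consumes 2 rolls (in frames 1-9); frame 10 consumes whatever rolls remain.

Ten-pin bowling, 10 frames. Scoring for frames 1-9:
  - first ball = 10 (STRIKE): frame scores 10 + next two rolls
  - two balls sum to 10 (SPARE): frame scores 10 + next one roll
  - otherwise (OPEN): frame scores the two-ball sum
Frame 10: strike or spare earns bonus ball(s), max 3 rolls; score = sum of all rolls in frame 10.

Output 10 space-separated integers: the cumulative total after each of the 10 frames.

Frame 1: STRIKE. 10 + next two rolls (0+2) = 12. Cumulative: 12
Frame 2: OPEN (0+2=2). Cumulative: 14
Frame 3: OPEN (2+7=9). Cumulative: 23
Frame 4: SPARE (6+4=10). 10 + next roll (0) = 10. Cumulative: 33
Frame 5: SPARE (0+10=10). 10 + next roll (9) = 19. Cumulative: 52
Frame 6: OPEN (9+0=9). Cumulative: 61
Frame 7: SPARE (8+2=10). 10 + next roll (9) = 19. Cumulative: 80
Frame 8: SPARE (9+1=10). 10 + next roll (5) = 15. Cumulative: 95
Frame 9: OPEN (5+4=9). Cumulative: 104
Frame 10: STRIKE. Sum of all frame-10 rolls (10+8+1) = 19. Cumulative: 123

Answer: 12 14 23 33 52 61 80 95 104 123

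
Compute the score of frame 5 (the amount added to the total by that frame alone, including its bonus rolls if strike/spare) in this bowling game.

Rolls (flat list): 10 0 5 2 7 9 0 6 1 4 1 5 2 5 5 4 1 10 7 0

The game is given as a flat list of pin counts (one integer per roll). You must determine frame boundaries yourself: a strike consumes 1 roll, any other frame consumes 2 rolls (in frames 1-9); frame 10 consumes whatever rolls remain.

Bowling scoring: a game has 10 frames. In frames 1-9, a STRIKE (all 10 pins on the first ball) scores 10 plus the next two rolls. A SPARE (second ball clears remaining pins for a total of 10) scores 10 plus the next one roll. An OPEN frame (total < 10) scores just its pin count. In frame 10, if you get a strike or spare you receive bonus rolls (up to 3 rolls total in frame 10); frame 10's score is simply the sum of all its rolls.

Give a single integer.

Answer: 7

Derivation:
Frame 1: STRIKE. 10 + next two rolls (0+5) = 15. Cumulative: 15
Frame 2: OPEN (0+5=5). Cumulative: 20
Frame 3: OPEN (2+7=9). Cumulative: 29
Frame 4: OPEN (9+0=9). Cumulative: 38
Frame 5: OPEN (6+1=7). Cumulative: 45
Frame 6: OPEN (4+1=5). Cumulative: 50
Frame 7: OPEN (5+2=7). Cumulative: 57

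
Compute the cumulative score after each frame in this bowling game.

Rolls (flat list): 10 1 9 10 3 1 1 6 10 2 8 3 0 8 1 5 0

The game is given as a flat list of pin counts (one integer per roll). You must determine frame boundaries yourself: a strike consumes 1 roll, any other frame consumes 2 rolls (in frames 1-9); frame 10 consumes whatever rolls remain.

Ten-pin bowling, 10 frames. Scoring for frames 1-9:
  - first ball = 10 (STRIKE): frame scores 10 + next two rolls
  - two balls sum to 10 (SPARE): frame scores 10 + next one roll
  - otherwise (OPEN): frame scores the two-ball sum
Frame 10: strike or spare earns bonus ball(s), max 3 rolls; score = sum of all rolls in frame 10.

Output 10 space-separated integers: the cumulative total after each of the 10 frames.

Frame 1: STRIKE. 10 + next two rolls (1+9) = 20. Cumulative: 20
Frame 2: SPARE (1+9=10). 10 + next roll (10) = 20. Cumulative: 40
Frame 3: STRIKE. 10 + next two rolls (3+1) = 14. Cumulative: 54
Frame 4: OPEN (3+1=4). Cumulative: 58
Frame 5: OPEN (1+6=7). Cumulative: 65
Frame 6: STRIKE. 10 + next two rolls (2+8) = 20. Cumulative: 85
Frame 7: SPARE (2+8=10). 10 + next roll (3) = 13. Cumulative: 98
Frame 8: OPEN (3+0=3). Cumulative: 101
Frame 9: OPEN (8+1=9). Cumulative: 110
Frame 10: OPEN. Sum of all frame-10 rolls (5+0) = 5. Cumulative: 115

Answer: 20 40 54 58 65 85 98 101 110 115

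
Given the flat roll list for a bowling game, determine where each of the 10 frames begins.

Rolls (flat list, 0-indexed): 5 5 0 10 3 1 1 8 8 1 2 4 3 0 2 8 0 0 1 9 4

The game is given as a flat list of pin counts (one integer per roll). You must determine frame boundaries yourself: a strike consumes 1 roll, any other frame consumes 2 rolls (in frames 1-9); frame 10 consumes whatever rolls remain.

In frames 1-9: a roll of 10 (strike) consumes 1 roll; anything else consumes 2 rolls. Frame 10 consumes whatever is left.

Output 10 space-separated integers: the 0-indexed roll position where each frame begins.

Answer: 0 2 4 6 8 10 12 14 16 18

Derivation:
Frame 1 starts at roll index 0: rolls=5,5 (sum=10), consumes 2 rolls
Frame 2 starts at roll index 2: rolls=0,10 (sum=10), consumes 2 rolls
Frame 3 starts at roll index 4: rolls=3,1 (sum=4), consumes 2 rolls
Frame 4 starts at roll index 6: rolls=1,8 (sum=9), consumes 2 rolls
Frame 5 starts at roll index 8: rolls=8,1 (sum=9), consumes 2 rolls
Frame 6 starts at roll index 10: rolls=2,4 (sum=6), consumes 2 rolls
Frame 7 starts at roll index 12: rolls=3,0 (sum=3), consumes 2 rolls
Frame 8 starts at roll index 14: rolls=2,8 (sum=10), consumes 2 rolls
Frame 9 starts at roll index 16: rolls=0,0 (sum=0), consumes 2 rolls
Frame 10 starts at roll index 18: 3 remaining rolls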